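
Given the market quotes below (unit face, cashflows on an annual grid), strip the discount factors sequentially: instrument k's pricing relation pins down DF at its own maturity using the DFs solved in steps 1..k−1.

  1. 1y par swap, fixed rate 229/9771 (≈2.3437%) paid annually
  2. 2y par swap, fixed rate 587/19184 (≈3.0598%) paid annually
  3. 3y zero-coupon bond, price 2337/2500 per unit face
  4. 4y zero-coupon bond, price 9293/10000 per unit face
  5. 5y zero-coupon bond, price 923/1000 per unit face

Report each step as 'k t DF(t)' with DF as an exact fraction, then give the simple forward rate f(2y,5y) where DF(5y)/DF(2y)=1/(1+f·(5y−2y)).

step 1 [1y] swap r/1=229/9771: DF=(1 − 229/9771·(0))/(1+229/9771) = 9771/10000 ≈ 0.977100
step 2 [2y] swap r/1=587/19184: DF=(1 − 587/19184·(0.977100))/(1+587/19184) = 9413/10000 ≈ 0.941300
step 3 [3y] zero: DF = P = 2337/2500 ≈ 0.934800
step 4 [4y] zero: DF = P = 9293/10000 ≈ 0.929300
step 5 [5y] zero: DF = P = 923/1000 ≈ 0.923000

1 1 9771/10000
2 2 9413/10000
3 3 2337/2500
4 4 9293/10000
5 5 923/1000
f(2y,5y) = ((9413/10000)/(923/1000) − 1)/(3) = 61/9230 ≈ 0.6609%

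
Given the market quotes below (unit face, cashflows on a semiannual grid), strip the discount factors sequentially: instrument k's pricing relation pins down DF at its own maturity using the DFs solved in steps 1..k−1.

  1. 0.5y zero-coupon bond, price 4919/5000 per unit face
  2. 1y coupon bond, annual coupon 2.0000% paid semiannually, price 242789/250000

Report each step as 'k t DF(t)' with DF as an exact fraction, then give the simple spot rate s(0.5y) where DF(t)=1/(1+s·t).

1 1/2 4919/5000
2 1 4759/5000
s(0.5y) = (1/(4919/5000) − 1)/(1/2) = 162/4919 ≈ 3.2934%

step 1 [0.5y] zero: DF = P = 4919/5000 ≈ 0.983800
step 2 [1y] bond c/2=1/100: DF=(242789/250000 − 1/100·(0.983800))/(1+1/100) = 4759/5000 ≈ 0.951800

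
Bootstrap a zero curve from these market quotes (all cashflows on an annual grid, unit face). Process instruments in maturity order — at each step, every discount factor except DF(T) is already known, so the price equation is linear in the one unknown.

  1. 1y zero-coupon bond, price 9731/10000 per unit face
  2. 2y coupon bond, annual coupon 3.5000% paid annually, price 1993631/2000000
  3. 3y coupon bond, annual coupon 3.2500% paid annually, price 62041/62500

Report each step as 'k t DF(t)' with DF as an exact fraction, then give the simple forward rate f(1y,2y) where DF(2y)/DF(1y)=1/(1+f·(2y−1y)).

step 1 [1y] zero: DF = P = 9731/10000 ≈ 0.973100
step 2 [2y] bond c/1=7/200: DF=(1993631/2000000 − 7/200·(0.973100))/(1+7/200) = 4651/5000 ≈ 0.930200
step 3 [3y] bond c/1=13/400: DF=(62041/62500 − 13/400·(0.973100+0.930200))/(1+13/400) = 1803/2000 ≈ 0.901500

1 1 9731/10000
2 2 4651/5000
3 3 1803/2000
f(1y,2y) = ((9731/10000)/(4651/5000) − 1)/(1) = 429/9302 ≈ 4.6119%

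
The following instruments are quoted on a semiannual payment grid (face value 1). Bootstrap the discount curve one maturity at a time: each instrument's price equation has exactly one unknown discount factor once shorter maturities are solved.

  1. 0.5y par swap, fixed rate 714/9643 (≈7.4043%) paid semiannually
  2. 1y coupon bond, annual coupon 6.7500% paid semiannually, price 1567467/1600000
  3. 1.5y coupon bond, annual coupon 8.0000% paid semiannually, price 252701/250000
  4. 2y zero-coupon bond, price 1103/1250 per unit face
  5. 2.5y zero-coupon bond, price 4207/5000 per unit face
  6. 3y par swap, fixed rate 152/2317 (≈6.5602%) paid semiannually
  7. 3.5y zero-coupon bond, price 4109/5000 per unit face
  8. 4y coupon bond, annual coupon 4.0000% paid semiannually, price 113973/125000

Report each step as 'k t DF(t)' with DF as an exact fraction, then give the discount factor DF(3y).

1 1/2 9643/10000
2 1 4581/5000
3 3/2 2249/2500
4 2 1103/1250
5 5/2 4207/5000
6 3 2063/2500
7 7/2 4109/5000
8 4 7733/10000
DF(3y) = 2063/2500 ≈ 0.825200

step 1 [0.5y] swap r/2=357/9643: DF=(1 − 357/9643·(0))/(1+357/9643) = 9643/10000 ≈ 0.964300
step 2 [1y] bond c/2=27/800: DF=(1567467/1600000 − 27/800·(0.964300))/(1+27/800) = 4581/5000 ≈ 0.916200
step 3 [1.5y] bond c/2=1/25: DF=(252701/250000 − 1/25·(0.964300+0.916200))/(1+1/25) = 2249/2500 ≈ 0.899600
step 4 [2y] zero: DF = P = 1103/1250 ≈ 0.882400
step 5 [2.5y] zero: DF = P = 4207/5000 ≈ 0.841400
step 6 [3y] swap r/2=76/2317: DF=(1 − 76/2317·(0.964300+0.916200+0.899600+0.882400+0.841400))/(1+76/2317) = 2063/2500 ≈ 0.825200
step 7 [3.5y] zero: DF = P = 4109/5000 ≈ 0.821800
step 8 [4y] bond c/2=1/50: DF=(113973/125000 − 1/50·(0.964300+0.916200+0.899600+0.882400+0.841400+0.825200+0.821800))/(1+1/50) = 7733/10000 ≈ 0.773300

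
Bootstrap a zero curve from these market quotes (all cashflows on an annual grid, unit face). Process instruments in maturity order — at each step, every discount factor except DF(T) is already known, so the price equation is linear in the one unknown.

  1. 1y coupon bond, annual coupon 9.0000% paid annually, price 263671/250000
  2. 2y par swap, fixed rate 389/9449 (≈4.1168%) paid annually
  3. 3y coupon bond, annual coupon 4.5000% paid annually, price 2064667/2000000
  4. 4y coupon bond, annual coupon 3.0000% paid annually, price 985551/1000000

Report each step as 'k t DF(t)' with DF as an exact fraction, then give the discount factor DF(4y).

step 1 [1y] bond c/1=9/100: DF=(263671/250000 − 9/100·(0))/(1+9/100) = 2419/2500 ≈ 0.967600
step 2 [2y] swap r/1=389/9449: DF=(1 − 389/9449·(0.967600))/(1+389/9449) = 4611/5000 ≈ 0.922200
step 3 [3y] bond c/1=9/200: DF=(2064667/2000000 − 9/200·(0.967600+0.922200))/(1+9/200) = 1813/2000 ≈ 0.906500
step 4 [4y] bond c/1=3/100: DF=(985551/1000000 − 3/100·(0.967600+0.922200+0.906500))/(1+3/100) = 4377/5000 ≈ 0.875400

1 1 2419/2500
2 2 4611/5000
3 3 1813/2000
4 4 4377/5000
DF(4y) = 4377/5000 ≈ 0.875400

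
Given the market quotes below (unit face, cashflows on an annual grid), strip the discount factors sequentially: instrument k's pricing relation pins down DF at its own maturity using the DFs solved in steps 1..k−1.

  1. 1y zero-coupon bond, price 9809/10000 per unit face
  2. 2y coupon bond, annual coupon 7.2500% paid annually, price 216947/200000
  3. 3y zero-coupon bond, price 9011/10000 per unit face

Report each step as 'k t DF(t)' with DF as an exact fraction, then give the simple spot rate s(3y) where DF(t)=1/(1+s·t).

step 1 [1y] zero: DF = P = 9809/10000 ≈ 0.980900
step 2 [2y] bond c/1=29/400: DF=(216947/200000 − 29/400·(0.980900))/(1+29/400) = 9451/10000 ≈ 0.945100
step 3 [3y] zero: DF = P = 9011/10000 ≈ 0.901100

1 1 9809/10000
2 2 9451/10000
3 3 9011/10000
s(3y) = (1/(9011/10000) − 1)/(3) = 989/27033 ≈ 3.6585%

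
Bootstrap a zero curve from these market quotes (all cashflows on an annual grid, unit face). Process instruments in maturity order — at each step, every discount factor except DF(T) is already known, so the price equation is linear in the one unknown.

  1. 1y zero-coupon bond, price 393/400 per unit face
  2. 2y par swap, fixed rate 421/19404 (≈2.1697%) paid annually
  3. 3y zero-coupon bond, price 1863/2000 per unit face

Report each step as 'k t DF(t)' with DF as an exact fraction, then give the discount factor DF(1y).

step 1 [1y] zero: DF = P = 393/400 ≈ 0.982500
step 2 [2y] swap r/1=421/19404: DF=(1 − 421/19404·(0.982500))/(1+421/19404) = 9579/10000 ≈ 0.957900
step 3 [3y] zero: DF = P = 1863/2000 ≈ 0.931500

1 1 393/400
2 2 9579/10000
3 3 1863/2000
DF(1y) = 393/400 ≈ 0.982500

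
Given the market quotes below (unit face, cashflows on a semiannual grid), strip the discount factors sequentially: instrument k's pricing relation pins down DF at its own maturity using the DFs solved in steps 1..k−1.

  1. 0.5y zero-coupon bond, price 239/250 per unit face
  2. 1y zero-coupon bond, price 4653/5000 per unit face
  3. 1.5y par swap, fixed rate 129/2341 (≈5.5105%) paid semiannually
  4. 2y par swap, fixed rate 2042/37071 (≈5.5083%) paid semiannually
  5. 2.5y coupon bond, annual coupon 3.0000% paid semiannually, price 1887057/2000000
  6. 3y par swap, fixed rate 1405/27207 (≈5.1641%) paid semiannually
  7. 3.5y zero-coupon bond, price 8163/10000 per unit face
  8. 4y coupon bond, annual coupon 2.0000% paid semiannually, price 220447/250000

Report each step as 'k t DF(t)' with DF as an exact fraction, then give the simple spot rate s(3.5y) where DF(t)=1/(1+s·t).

step 1 [0.5y] zero: DF = P = 239/250 ≈ 0.956000
step 2 [1y] zero: DF = P = 4653/5000 ≈ 0.930600
step 3 [1.5y] swap r/2=129/4682: DF=(1 − 129/4682·(0.956000+0.930600))/(1+129/4682) = 4613/5000 ≈ 0.922600
step 4 [2y] swap r/2=1021/37071: DF=(1 − 1021/37071·(0.956000+0.930600+0.922600))/(1+1021/37071) = 8979/10000 ≈ 0.897900
step 5 [2.5y] bond c/2=3/200: DF=(1887057/2000000 − 3/200·(0.956000+0.930600+0.922600+0.897900))/(1+3/200) = 2187/2500 ≈ 0.874800
step 6 [3y] swap r/2=1405/54414: DF=(1 − 1405/54414·(0.956000+0.930600+0.922600+0.897900+0.874800))/(1+1405/54414) = 1719/2000 ≈ 0.859500
step 7 [3.5y] zero: DF = P = 8163/10000 ≈ 0.816300
step 8 [4y] bond c/2=1/100: DF=(220447/250000 − 1/100·(0.956000+0.930600+0.922600+0.897900+0.874800+0.859500+0.816300))/(1+1/100) = 8111/10000 ≈ 0.811100

1 1/2 239/250
2 1 4653/5000
3 3/2 4613/5000
4 2 8979/10000
5 5/2 2187/2500
6 3 1719/2000
7 7/2 8163/10000
8 4 8111/10000
s(3.5y) = (1/(8163/10000) − 1)/(7/2) = 3674/57141 ≈ 6.4297%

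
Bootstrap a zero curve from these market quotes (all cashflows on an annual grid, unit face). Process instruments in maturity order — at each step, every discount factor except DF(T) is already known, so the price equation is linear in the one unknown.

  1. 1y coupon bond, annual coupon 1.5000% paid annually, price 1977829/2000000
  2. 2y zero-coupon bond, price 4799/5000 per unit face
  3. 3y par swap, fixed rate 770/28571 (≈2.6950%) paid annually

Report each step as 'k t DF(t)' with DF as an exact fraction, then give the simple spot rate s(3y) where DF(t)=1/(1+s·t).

step 1 [1y] bond c/1=3/200: DF=(1977829/2000000 − 3/200·(0))/(1+3/200) = 9743/10000 ≈ 0.974300
step 2 [2y] zero: DF = P = 4799/5000 ≈ 0.959800
step 3 [3y] swap r/1=770/28571: DF=(1 − 770/28571·(0.974300+0.959800))/(1+770/28571) = 923/1000 ≈ 0.923000

1 1 9743/10000
2 2 4799/5000
3 3 923/1000
s(3y) = (1/(923/1000) − 1)/(3) = 77/2769 ≈ 2.7808%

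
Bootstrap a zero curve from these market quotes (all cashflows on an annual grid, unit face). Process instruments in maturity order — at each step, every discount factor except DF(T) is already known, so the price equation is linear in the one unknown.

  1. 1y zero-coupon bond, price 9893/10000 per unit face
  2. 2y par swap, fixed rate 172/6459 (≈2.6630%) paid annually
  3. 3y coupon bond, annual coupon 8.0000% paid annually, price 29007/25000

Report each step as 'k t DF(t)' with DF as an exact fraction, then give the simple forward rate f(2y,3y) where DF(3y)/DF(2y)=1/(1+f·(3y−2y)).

step 1 [1y] zero: DF = P = 9893/10000 ≈ 0.989300
step 2 [2y] swap r/1=172/6459: DF=(1 − 172/6459·(0.989300))/(1+172/6459) = 2371/2500 ≈ 0.948400
step 3 [3y] bond c/1=2/25: DF=(29007/25000 − 2/25·(0.989300+0.948400))/(1+2/25) = 2327/2500 ≈ 0.930800

1 1 9893/10000
2 2 2371/2500
3 3 2327/2500
f(2y,3y) = ((2371/2500)/(2327/2500) − 1)/(1) = 44/2327 ≈ 1.8908%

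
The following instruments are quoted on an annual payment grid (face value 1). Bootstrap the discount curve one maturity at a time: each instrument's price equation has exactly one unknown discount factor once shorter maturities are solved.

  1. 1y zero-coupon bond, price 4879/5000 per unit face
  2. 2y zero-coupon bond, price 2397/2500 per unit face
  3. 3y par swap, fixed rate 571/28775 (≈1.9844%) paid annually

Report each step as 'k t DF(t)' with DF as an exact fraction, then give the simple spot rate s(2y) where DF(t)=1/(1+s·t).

1 1 4879/5000
2 2 2397/2500
3 3 9429/10000
s(2y) = (1/(2397/2500) − 1)/(2) = 103/4794 ≈ 2.1485%

step 1 [1y] zero: DF = P = 4879/5000 ≈ 0.975800
step 2 [2y] zero: DF = P = 2397/2500 ≈ 0.958800
step 3 [3y] swap r/1=571/28775: DF=(1 − 571/28775·(0.975800+0.958800))/(1+571/28775) = 9429/10000 ≈ 0.942900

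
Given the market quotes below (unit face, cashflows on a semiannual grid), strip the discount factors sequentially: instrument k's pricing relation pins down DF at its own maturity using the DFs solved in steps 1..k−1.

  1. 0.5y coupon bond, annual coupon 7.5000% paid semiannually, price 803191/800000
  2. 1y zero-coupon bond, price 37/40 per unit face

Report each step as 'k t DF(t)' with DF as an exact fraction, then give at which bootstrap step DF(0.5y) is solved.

1 1/2 9677/10000
2 1 37/40
DF(0.5y) is solved at step 1

step 1 [0.5y] bond c/2=3/80: DF=(803191/800000 − 3/80·(0))/(1+3/80) = 9677/10000 ≈ 0.967700
step 2 [1y] zero: DF = P = 37/40 ≈ 0.925000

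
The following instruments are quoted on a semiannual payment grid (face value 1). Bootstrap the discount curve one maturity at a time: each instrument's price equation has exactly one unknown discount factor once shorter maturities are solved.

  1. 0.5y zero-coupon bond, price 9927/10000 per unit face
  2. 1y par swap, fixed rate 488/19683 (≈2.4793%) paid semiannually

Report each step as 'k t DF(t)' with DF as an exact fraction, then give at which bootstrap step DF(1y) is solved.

1 1/2 9927/10000
2 1 2439/2500
DF(1y) is solved at step 2

step 1 [0.5y] zero: DF = P = 9927/10000 ≈ 0.992700
step 2 [1y] swap r/2=244/19683: DF=(1 − 244/19683·(0.992700))/(1+244/19683) = 2439/2500 ≈ 0.975600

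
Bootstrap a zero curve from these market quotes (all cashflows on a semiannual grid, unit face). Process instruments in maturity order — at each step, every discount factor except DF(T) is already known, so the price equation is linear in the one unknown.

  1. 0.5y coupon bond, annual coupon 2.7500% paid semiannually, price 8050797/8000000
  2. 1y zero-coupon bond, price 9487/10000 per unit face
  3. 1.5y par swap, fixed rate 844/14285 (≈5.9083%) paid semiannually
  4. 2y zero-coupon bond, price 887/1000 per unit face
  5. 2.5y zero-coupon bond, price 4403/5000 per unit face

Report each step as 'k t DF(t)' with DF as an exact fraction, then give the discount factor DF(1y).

step 1 [0.5y] bond c/2=11/800: DF=(8050797/8000000 − 11/800·(0))/(1+11/800) = 9927/10000 ≈ 0.992700
step 2 [1y] zero: DF = P = 9487/10000 ≈ 0.948700
step 3 [1.5y] swap r/2=422/14285: DF=(1 − 422/14285·(0.992700+0.948700))/(1+422/14285) = 2289/2500 ≈ 0.915600
step 4 [2y] zero: DF = P = 887/1000 ≈ 0.887000
step 5 [2.5y] zero: DF = P = 4403/5000 ≈ 0.880600

1 1/2 9927/10000
2 1 9487/10000
3 3/2 2289/2500
4 2 887/1000
5 5/2 4403/5000
DF(1y) = 9487/10000 ≈ 0.948700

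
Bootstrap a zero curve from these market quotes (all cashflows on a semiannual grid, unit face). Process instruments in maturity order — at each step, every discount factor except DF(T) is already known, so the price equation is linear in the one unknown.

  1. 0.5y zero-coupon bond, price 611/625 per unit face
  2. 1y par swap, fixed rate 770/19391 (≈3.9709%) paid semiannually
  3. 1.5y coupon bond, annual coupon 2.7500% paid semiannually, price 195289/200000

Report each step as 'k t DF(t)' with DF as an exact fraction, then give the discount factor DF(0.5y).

step 1 [0.5y] zero: DF = P = 611/625 ≈ 0.977600
step 2 [1y] swap r/2=385/19391: DF=(1 − 385/19391·(0.977600))/(1+385/19391) = 1923/2000 ≈ 0.961500
step 3 [1.5y] bond c/2=11/800: DF=(195289/200000 − 11/800·(0.977600+0.961500))/(1+11/800) = 9369/10000 ≈ 0.936900

1 1/2 611/625
2 1 1923/2000
3 3/2 9369/10000
DF(0.5y) = 611/625 ≈ 0.977600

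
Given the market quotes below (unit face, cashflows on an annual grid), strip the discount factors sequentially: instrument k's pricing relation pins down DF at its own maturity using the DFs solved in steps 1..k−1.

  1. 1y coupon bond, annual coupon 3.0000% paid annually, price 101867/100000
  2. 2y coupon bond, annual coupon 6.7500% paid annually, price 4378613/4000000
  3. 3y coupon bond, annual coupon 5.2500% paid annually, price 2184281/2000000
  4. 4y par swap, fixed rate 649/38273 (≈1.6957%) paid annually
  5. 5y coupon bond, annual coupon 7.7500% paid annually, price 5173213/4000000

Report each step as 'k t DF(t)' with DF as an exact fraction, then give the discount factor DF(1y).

step 1 [1y] bond c/1=3/100: DF=(101867/100000 − 3/100·(0))/(1+3/100) = 989/1000 ≈ 0.989000
step 2 [2y] bond c/1=27/400: DF=(4378613/4000000 − 27/400·(0.989000))/(1+27/400) = 9629/10000 ≈ 0.962900
step 3 [3y] bond c/1=21/400: DF=(2184281/2000000 − 21/400·(0.989000+0.962900))/(1+21/400) = 9403/10000 ≈ 0.940300
step 4 [4y] swap r/1=649/38273: DF=(1 − 649/38273·(0.989000+0.962900+0.940300))/(1+649/38273) = 9351/10000 ≈ 0.935100
step 5 [5y] bond c/1=31/400: DF=(5173213/4000000 − 31/400·(0.989000+0.962900+0.940300+0.935100))/(1+31/400) = 37/40 ≈ 0.925000

1 1 989/1000
2 2 9629/10000
3 3 9403/10000
4 4 9351/10000
5 5 37/40
DF(1y) = 989/1000 ≈ 0.989000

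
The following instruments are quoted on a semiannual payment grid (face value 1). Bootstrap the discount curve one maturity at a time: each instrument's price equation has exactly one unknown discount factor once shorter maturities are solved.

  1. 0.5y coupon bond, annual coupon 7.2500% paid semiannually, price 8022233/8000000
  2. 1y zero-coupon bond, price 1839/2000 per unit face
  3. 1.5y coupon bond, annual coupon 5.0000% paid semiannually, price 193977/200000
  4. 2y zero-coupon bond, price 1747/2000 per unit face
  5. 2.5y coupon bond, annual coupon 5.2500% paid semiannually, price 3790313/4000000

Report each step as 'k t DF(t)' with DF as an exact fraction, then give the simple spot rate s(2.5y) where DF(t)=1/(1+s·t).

1 1/2 9677/10000
2 1 1839/2000
3 3/2 4501/5000
4 2 1747/2000
5 5/2 8297/10000
s(2.5y) = (1/(8297/10000) − 1)/(5/2) = 3406/41485 ≈ 8.2102%

step 1 [0.5y] bond c/2=29/800: DF=(8022233/8000000 − 29/800·(0))/(1+29/800) = 9677/10000 ≈ 0.967700
step 2 [1y] zero: DF = P = 1839/2000 ≈ 0.919500
step 3 [1.5y] bond c/2=1/40: DF=(193977/200000 − 1/40·(0.967700+0.919500))/(1+1/40) = 4501/5000 ≈ 0.900200
step 4 [2y] zero: DF = P = 1747/2000 ≈ 0.873500
step 5 [2.5y] bond c/2=21/800: DF=(3790313/4000000 − 21/800·(0.967700+0.919500+0.900200+0.873500))/(1+21/800) = 8297/10000 ≈ 0.829700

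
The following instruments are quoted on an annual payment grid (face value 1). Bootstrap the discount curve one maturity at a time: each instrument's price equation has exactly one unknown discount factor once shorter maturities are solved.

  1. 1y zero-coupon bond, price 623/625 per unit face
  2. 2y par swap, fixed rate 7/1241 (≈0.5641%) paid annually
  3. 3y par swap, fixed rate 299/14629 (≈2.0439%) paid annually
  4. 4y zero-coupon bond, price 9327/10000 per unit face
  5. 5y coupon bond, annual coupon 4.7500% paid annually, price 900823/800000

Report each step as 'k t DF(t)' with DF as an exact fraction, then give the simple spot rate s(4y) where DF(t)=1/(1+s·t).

step 1 [1y] zero: DF = P = 623/625 ≈ 0.996800
step 2 [2y] swap r/1=7/1241: DF=(1 − 7/1241·(0.996800))/(1+7/1241) = 618/625 ≈ 0.988800
step 3 [3y] swap r/1=299/14629: DF=(1 − 299/14629·(0.996800+0.988800))/(1+299/14629) = 4701/5000 ≈ 0.940200
step 4 [4y] zero: DF = P = 9327/10000 ≈ 0.932700
step 5 [5y] bond c/1=19/400: DF=(900823/800000 − 19/400·(0.996800+0.988800+0.940200+0.932700))/(1+19/400) = 9/10 ≈ 0.900000

1 1 623/625
2 2 618/625
3 3 4701/5000
4 4 9327/10000
5 5 9/10
s(4y) = (1/(9327/10000) − 1)/(4) = 673/37308 ≈ 1.8039%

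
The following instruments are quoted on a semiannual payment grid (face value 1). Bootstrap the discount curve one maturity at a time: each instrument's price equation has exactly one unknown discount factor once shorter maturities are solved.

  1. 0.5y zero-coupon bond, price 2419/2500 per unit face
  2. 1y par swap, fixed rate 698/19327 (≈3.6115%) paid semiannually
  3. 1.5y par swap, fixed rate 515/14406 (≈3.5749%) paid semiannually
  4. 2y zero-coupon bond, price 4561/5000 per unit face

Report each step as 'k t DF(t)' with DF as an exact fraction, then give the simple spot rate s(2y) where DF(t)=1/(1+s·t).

1 1/2 2419/2500
2 1 9651/10000
3 3/2 1897/2000
4 2 4561/5000
s(2y) = (1/(4561/5000) − 1)/(2) = 439/9122 ≈ 4.8125%

step 1 [0.5y] zero: DF = P = 2419/2500 ≈ 0.967600
step 2 [1y] swap r/2=349/19327: DF=(1 − 349/19327·(0.967600))/(1+349/19327) = 9651/10000 ≈ 0.965100
step 3 [1.5y] swap r/2=515/28812: DF=(1 − 515/28812·(0.967600+0.965100))/(1+515/28812) = 1897/2000 ≈ 0.948500
step 4 [2y] zero: DF = P = 4561/5000 ≈ 0.912200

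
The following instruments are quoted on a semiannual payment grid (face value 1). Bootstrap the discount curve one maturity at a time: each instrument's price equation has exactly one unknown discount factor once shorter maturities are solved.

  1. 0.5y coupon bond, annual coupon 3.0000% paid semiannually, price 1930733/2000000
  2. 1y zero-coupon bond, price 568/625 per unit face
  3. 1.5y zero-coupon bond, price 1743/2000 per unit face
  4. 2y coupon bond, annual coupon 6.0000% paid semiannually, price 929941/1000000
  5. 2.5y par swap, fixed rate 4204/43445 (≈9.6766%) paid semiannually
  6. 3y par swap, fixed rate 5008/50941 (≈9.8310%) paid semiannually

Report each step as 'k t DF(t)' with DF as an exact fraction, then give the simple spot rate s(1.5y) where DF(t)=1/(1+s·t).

1 1/2 9511/10000
2 1 568/625
3 3/2 1743/2000
4 2 8233/10000
5 5/2 3949/5000
6 3 937/1250
s(1.5y) = (1/(1743/2000) − 1)/(3/2) = 514/5229 ≈ 9.8298%

step 1 [0.5y] bond c/2=3/200: DF=(1930733/2000000 − 3/200·(0))/(1+3/200) = 9511/10000 ≈ 0.951100
step 2 [1y] zero: DF = P = 568/625 ≈ 0.908800
step 3 [1.5y] zero: DF = P = 1743/2000 ≈ 0.871500
step 4 [2y] bond c/2=3/100: DF=(929941/1000000 − 3/100·(0.951100+0.908800+0.871500))/(1+3/100) = 8233/10000 ≈ 0.823300
step 5 [2.5y] swap r/2=2102/43445: DF=(1 − 2102/43445·(0.951100+0.908800+0.871500+0.823300))/(1+2102/43445) = 3949/5000 ≈ 0.789800
step 6 [3y] swap r/2=2504/50941: DF=(1 − 2504/50941·(0.951100+0.908800+0.871500+0.823300+0.789800))/(1+2504/50941) = 937/1250 ≈ 0.749600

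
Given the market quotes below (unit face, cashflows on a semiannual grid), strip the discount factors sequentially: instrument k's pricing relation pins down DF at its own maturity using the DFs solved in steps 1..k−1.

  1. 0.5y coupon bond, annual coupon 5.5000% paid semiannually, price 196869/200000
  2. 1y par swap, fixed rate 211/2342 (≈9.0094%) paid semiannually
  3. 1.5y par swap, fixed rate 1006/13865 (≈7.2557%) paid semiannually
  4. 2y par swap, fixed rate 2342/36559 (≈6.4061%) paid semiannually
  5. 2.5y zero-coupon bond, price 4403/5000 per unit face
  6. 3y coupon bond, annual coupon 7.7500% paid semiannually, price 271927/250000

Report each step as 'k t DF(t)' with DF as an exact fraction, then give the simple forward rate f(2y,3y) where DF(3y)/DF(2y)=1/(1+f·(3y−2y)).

1 1/2 479/500
2 1 2289/2500
3 3/2 4497/5000
4 2 8829/10000
5 5/2 4403/5000
6 3 8779/10000
f(2y,3y) = ((8829/10000)/(8779/10000) − 1)/(1) = 50/8779 ≈ 0.5695%

step 1 [0.5y] bond c/2=11/400: DF=(196869/200000 − 11/400·(0))/(1+11/400) = 479/500 ≈ 0.958000
step 2 [1y] swap r/2=211/4684: DF=(1 − 211/4684·(0.958000))/(1+211/4684) = 2289/2500 ≈ 0.915600
step 3 [1.5y] swap r/2=503/13865: DF=(1 − 503/13865·(0.958000+0.915600))/(1+503/13865) = 4497/5000 ≈ 0.899400
step 4 [2y] swap r/2=1171/36559: DF=(1 − 1171/36559·(0.958000+0.915600+0.899400))/(1+1171/36559) = 8829/10000 ≈ 0.882900
step 5 [2.5y] zero: DF = P = 4403/5000 ≈ 0.880600
step 6 [3y] bond c/2=31/800: DF=(271927/250000 − 31/800·(0.958000+0.915600+0.899400+0.882900+0.880600))/(1+31/800) = 8779/10000 ≈ 0.877900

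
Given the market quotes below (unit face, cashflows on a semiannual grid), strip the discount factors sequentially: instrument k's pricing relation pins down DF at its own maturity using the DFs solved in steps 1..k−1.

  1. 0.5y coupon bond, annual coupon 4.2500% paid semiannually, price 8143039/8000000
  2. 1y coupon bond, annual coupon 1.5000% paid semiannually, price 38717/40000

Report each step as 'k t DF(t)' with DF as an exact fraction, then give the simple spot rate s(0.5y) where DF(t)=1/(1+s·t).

step 1 [0.5y] bond c/2=17/800: DF=(8143039/8000000 − 17/800·(0))/(1+17/800) = 9967/10000 ≈ 0.996700
step 2 [1y] bond c/2=3/400: DF=(38717/40000 − 3/400·(0.996700))/(1+3/400) = 9533/10000 ≈ 0.953300

1 1/2 9967/10000
2 1 9533/10000
s(0.5y) = (1/(9967/10000) − 1)/(1/2) = 66/9967 ≈ 0.6622%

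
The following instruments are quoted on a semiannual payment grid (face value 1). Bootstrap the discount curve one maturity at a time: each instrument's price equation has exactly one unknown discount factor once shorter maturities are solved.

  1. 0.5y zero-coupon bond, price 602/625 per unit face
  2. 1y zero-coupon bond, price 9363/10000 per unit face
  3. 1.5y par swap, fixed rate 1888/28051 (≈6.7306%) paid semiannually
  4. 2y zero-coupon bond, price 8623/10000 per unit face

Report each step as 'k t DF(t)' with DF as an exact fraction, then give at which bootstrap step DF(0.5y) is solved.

step 1 [0.5y] zero: DF = P = 602/625 ≈ 0.963200
step 2 [1y] zero: DF = P = 9363/10000 ≈ 0.936300
step 3 [1.5y] swap r/2=944/28051: DF=(1 − 944/28051·(0.963200+0.936300))/(1+944/28051) = 566/625 ≈ 0.905600
step 4 [2y] zero: DF = P = 8623/10000 ≈ 0.862300

1 1/2 602/625
2 1 9363/10000
3 3/2 566/625
4 2 8623/10000
DF(0.5y) is solved at step 1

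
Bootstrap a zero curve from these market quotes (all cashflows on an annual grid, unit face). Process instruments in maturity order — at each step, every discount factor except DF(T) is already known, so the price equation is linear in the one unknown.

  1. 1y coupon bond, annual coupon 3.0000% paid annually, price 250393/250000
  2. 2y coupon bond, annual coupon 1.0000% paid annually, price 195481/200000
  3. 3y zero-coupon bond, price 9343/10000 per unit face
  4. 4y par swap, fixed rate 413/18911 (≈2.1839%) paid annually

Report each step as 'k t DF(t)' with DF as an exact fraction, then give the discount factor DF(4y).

1 1 2431/2500
2 2 9581/10000
3 3 9343/10000
4 4 4587/5000
DF(4y) = 4587/5000 ≈ 0.917400

step 1 [1y] bond c/1=3/100: DF=(250393/250000 − 3/100·(0))/(1+3/100) = 2431/2500 ≈ 0.972400
step 2 [2y] bond c/1=1/100: DF=(195481/200000 − 1/100·(0.972400))/(1+1/100) = 9581/10000 ≈ 0.958100
step 3 [3y] zero: DF = P = 9343/10000 ≈ 0.934300
step 4 [4y] swap r/1=413/18911: DF=(1 − 413/18911·(0.972400+0.958100+0.934300))/(1+413/18911) = 4587/5000 ≈ 0.917400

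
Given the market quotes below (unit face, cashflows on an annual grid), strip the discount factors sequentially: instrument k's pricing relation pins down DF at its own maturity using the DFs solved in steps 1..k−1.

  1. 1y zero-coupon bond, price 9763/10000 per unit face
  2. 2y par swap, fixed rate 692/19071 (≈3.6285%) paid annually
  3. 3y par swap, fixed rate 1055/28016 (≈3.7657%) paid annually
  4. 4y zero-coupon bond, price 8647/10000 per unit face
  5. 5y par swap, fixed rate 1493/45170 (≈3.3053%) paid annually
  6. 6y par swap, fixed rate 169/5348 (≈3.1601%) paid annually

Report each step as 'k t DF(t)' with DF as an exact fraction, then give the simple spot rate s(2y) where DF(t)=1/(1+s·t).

step 1 [1y] zero: DF = P = 9763/10000 ≈ 0.976300
step 2 [2y] swap r/1=692/19071: DF=(1 − 692/19071·(0.976300))/(1+692/19071) = 2327/2500 ≈ 0.930800
step 3 [3y] swap r/1=1055/28016: DF=(1 − 1055/28016·(0.976300+0.930800))/(1+1055/28016) = 1789/2000 ≈ 0.894500
step 4 [4y] zero: DF = P = 8647/10000 ≈ 0.864700
step 5 [5y] swap r/1=1493/45170: DF=(1 − 1493/45170·(0.976300+0.930800+0.894500+0.864700))/(1+1493/45170) = 8507/10000 ≈ 0.850700
step 6 [6y] swap r/1=169/5348: DF=(1 − 169/5348·(0.976300+0.930800+0.894500+0.864700+0.850700))/(1+169/5348) = 831/1000 ≈ 0.831000

1 1 9763/10000
2 2 2327/2500
3 3 1789/2000
4 4 8647/10000
5 5 8507/10000
6 6 831/1000
s(2y) = (1/(2327/2500) − 1)/(2) = 173/4654 ≈ 3.7172%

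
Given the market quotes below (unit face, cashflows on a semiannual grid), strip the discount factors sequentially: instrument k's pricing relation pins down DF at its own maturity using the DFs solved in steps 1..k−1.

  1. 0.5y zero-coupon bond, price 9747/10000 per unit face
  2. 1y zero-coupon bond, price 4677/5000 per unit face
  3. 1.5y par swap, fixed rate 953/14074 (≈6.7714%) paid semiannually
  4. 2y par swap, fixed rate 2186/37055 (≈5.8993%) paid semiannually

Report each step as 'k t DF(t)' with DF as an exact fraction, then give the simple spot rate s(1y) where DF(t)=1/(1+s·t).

step 1 [0.5y] zero: DF = P = 9747/10000 ≈ 0.974700
step 2 [1y] zero: DF = P = 4677/5000 ≈ 0.935400
step 3 [1.5y] swap r/2=953/28148: DF=(1 − 953/28148·(0.974700+0.935400))/(1+953/28148) = 9047/10000 ≈ 0.904700
step 4 [2y] swap r/2=1093/37055: DF=(1 − 1093/37055·(0.974700+0.935400+0.904700))/(1+1093/37055) = 8907/10000 ≈ 0.890700

1 1/2 9747/10000
2 1 4677/5000
3 3/2 9047/10000
4 2 8907/10000
s(1y) = (1/(4677/5000) − 1)/(1) = 323/4677 ≈ 6.9061%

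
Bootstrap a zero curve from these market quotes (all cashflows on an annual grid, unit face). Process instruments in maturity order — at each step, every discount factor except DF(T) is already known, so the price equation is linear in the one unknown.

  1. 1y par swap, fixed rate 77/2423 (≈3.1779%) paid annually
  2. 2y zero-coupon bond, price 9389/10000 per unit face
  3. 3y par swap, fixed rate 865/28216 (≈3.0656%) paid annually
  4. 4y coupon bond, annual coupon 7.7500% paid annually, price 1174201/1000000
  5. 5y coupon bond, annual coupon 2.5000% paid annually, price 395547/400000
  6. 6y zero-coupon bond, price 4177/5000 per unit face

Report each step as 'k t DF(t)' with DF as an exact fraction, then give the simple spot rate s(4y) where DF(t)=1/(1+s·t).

step 1 [1y] swap r/1=77/2423: DF=(1 − 77/2423·(0))/(1+77/2423) = 2423/2500 ≈ 0.969200
step 2 [2y] zero: DF = P = 9389/10000 ≈ 0.938900
step 3 [3y] swap r/1=865/28216: DF=(1 − 865/28216·(0.969200+0.938900))/(1+865/28216) = 1827/2000 ≈ 0.913500
step 4 [4y] bond c/1=31/400: DF=(1174201/1000000 − 31/400·(0.969200+0.938900+0.913500))/(1+31/400) = 2217/2500 ≈ 0.886800
step 5 [5y] bond c/1=1/40: DF=(395547/400000 − 1/40·(0.969200+0.938900+0.913500+0.886800))/(1+1/40) = 8743/10000 ≈ 0.874300
step 6 [6y] zero: DF = P = 4177/5000 ≈ 0.835400

1 1 2423/2500
2 2 9389/10000
3 3 1827/2000
4 4 2217/2500
5 5 8743/10000
6 6 4177/5000
s(4y) = (1/(2217/2500) − 1)/(4) = 283/8868 ≈ 3.1912%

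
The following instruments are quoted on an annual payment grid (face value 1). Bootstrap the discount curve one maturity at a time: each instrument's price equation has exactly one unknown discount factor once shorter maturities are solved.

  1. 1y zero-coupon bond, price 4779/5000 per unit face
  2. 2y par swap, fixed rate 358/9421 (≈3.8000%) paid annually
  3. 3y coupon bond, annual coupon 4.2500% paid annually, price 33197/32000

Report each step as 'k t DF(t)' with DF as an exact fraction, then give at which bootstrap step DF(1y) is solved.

step 1 [1y] zero: DF = P = 4779/5000 ≈ 0.955800
step 2 [2y] swap r/1=358/9421: DF=(1 − 358/9421·(0.955800))/(1+358/9421) = 2321/2500 ≈ 0.928400
step 3 [3y] bond c/1=17/400: DF=(33197/32000 − 17/400·(0.955800+0.928400))/(1+17/400) = 9183/10000 ≈ 0.918300

1 1 4779/5000
2 2 2321/2500
3 3 9183/10000
DF(1y) is solved at step 1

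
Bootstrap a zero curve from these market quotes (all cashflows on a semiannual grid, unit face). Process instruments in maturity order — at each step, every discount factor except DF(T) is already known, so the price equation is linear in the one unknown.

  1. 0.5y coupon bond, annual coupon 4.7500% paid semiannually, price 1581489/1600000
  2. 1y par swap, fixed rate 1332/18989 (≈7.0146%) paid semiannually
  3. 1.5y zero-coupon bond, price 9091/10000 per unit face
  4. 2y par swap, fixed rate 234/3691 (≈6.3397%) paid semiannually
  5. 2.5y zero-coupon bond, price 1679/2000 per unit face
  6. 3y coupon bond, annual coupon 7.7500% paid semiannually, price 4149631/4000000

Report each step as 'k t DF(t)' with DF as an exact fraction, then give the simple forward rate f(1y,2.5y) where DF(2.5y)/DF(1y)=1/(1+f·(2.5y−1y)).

step 1 [0.5y] bond c/2=19/800: DF=(1581489/1600000 − 19/800·(0))/(1+19/800) = 1931/2000 ≈ 0.965500
step 2 [1y] swap r/2=666/18989: DF=(1 − 666/18989·(0.965500))/(1+666/18989) = 4667/5000 ≈ 0.933400
step 3 [1.5y] zero: DF = P = 9091/10000 ≈ 0.909100
step 4 [2y] swap r/2=117/3691: DF=(1 − 117/3691·(0.965500+0.933400+0.909100))/(1+117/3691) = 883/1000 ≈ 0.883000
step 5 [2.5y] zero: DF = P = 1679/2000 ≈ 0.839500
step 6 [3y] bond c/2=31/800: DF=(4149631/4000000 − 31/800·(0.965500+0.933400+0.909100+0.883000+0.839500))/(1+31/800) = 8297/10000 ≈ 0.829700

1 1/2 1931/2000
2 1 4667/5000
3 3/2 9091/10000
4 2 883/1000
5 5/2 1679/2000
6 3 8297/10000
f(1y,2.5y) = ((4667/5000)/(1679/2000) − 1)/(3/2) = 626/8395 ≈ 7.4568%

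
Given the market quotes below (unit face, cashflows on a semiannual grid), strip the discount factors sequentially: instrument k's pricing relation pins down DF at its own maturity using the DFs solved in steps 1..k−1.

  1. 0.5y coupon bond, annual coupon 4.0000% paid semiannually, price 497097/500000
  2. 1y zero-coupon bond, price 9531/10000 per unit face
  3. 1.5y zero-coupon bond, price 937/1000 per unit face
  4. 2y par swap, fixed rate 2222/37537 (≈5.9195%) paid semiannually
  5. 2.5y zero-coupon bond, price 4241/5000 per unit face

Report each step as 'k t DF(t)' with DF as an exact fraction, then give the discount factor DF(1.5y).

1 1/2 9747/10000
2 1 9531/10000
3 3/2 937/1000
4 2 8889/10000
5 5/2 4241/5000
DF(1.5y) = 937/1000 ≈ 0.937000

step 1 [0.5y] bond c/2=1/50: DF=(497097/500000 − 1/50·(0))/(1+1/50) = 9747/10000 ≈ 0.974700
step 2 [1y] zero: DF = P = 9531/10000 ≈ 0.953100
step 3 [1.5y] zero: DF = P = 937/1000 ≈ 0.937000
step 4 [2y] swap r/2=1111/37537: DF=(1 − 1111/37537·(0.974700+0.953100+0.937000))/(1+1111/37537) = 8889/10000 ≈ 0.888900
step 5 [2.5y] zero: DF = P = 4241/5000 ≈ 0.848200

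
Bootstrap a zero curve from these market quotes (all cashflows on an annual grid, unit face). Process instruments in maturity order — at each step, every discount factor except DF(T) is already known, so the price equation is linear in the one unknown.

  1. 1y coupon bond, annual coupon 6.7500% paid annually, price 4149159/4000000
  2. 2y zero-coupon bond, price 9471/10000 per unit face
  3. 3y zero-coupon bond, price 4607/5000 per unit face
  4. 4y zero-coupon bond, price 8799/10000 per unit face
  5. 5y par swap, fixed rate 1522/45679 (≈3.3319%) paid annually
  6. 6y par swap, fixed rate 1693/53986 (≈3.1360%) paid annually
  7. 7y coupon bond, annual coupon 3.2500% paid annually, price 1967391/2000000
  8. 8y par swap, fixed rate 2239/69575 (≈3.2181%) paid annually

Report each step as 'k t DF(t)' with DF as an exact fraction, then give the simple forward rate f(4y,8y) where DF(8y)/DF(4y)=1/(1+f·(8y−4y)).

step 1 [1y] bond c/1=27/400: DF=(4149159/4000000 − 27/400·(0))/(1+27/400) = 9717/10000 ≈ 0.971700
step 2 [2y] zero: DF = P = 9471/10000 ≈ 0.947100
step 3 [3y] zero: DF = P = 4607/5000 ≈ 0.921400
step 4 [4y] zero: DF = P = 8799/10000 ≈ 0.879900
step 5 [5y] swap r/1=1522/45679: DF=(1 − 1522/45679·(0.971700+0.947100+0.921400+0.879900))/(1+1522/45679) = 4239/5000 ≈ 0.847800
step 6 [6y] swap r/1=1693/53986: DF=(1 − 1693/53986·(0.971700+0.947100+0.921400+0.879900+0.847800))/(1+1693/53986) = 8307/10000 ≈ 0.830700
step 7 [7y] bond c/1=13/400: DF=(1967391/2000000 − 13/400·(0.971700+0.947100+0.921400+0.879900+0.847800+0.830700))/(1+13/400) = 1957/2500 ≈ 0.782800
step 8 [8y] swap r/1=2239/69575: DF=(1 − 2239/69575·(0.971700+0.947100+0.921400+0.879900+0.847800+0.830700+0.782800))/(1+2239/69575) = 7761/10000 ≈ 0.776100

1 1 9717/10000
2 2 9471/10000
3 3 4607/5000
4 4 8799/10000
5 5 4239/5000
6 6 8307/10000
7 7 1957/2500
8 8 7761/10000
f(4y,8y) = ((8799/10000)/(7761/10000) − 1)/(4) = 173/5174 ≈ 3.3436%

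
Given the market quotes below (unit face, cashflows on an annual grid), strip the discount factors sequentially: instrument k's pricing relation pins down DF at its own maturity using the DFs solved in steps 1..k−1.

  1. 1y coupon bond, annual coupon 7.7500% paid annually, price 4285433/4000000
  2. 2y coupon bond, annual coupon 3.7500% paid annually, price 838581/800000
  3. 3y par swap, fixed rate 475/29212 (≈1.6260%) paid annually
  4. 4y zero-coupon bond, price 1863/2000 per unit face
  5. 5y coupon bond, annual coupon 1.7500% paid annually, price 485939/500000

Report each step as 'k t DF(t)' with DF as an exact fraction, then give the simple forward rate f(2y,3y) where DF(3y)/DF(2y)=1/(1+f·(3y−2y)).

1 1 9943/10000
2 2 609/625
3 3 381/400
4 4 1863/2000
5 5 8889/10000
f(2y,3y) = ((609/625)/(381/400) − 1)/(1) = 73/3175 ≈ 2.2992%

step 1 [1y] bond c/1=31/400: DF=(4285433/4000000 − 31/400·(0))/(1+31/400) = 9943/10000 ≈ 0.994300
step 2 [2y] bond c/1=3/80: DF=(838581/800000 − 3/80·(0.994300))/(1+3/80) = 609/625 ≈ 0.974400
step 3 [3y] swap r/1=475/29212: DF=(1 − 475/29212·(0.994300+0.974400))/(1+475/29212) = 381/400 ≈ 0.952500
step 4 [4y] zero: DF = P = 1863/2000 ≈ 0.931500
step 5 [5y] bond c/1=7/400: DF=(485939/500000 − 7/400·(0.994300+0.974400+0.952500+0.931500))/(1+7/400) = 8889/10000 ≈ 0.888900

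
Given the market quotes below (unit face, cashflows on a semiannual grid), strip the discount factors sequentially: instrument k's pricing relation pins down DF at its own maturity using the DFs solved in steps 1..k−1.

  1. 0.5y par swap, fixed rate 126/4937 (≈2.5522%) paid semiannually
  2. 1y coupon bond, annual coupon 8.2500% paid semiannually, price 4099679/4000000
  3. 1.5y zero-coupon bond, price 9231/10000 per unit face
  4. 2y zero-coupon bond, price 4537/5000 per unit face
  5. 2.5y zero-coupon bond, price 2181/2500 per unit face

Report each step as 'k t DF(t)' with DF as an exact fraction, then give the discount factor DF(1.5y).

1 1/2 4937/5000
2 1 2363/2500
3 3/2 9231/10000
4 2 4537/5000
5 5/2 2181/2500
DF(1.5y) = 9231/10000 ≈ 0.923100

step 1 [0.5y] swap r/2=63/4937: DF=(1 − 63/4937·(0))/(1+63/4937) = 4937/5000 ≈ 0.987400
step 2 [1y] bond c/2=33/800: DF=(4099679/4000000 − 33/800·(0.987400))/(1+33/800) = 2363/2500 ≈ 0.945200
step 3 [1.5y] zero: DF = P = 9231/10000 ≈ 0.923100
step 4 [2y] zero: DF = P = 4537/5000 ≈ 0.907400
step 5 [2.5y] zero: DF = P = 2181/2500 ≈ 0.872400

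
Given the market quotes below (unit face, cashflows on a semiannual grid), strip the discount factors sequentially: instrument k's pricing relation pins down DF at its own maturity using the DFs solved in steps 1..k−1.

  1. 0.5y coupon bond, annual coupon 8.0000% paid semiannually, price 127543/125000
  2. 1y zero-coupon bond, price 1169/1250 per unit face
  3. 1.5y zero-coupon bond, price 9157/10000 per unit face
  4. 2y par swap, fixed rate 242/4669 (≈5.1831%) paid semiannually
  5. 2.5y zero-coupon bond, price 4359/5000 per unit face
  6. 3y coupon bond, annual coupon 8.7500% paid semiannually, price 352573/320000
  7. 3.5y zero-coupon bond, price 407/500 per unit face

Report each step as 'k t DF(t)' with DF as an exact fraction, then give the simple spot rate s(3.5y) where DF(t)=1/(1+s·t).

step 1 [0.5y] bond c/2=1/25: DF=(127543/125000 − 1/25·(0))/(1+1/25) = 9811/10000 ≈ 0.981100
step 2 [1y] zero: DF = P = 1169/1250 ≈ 0.935200
step 3 [1.5y] zero: DF = P = 9157/10000 ≈ 0.915700
step 4 [2y] swap r/2=121/4669: DF=(1 − 121/4669·(0.981100+0.935200+0.915700))/(1+121/4669) = 1129/1250 ≈ 0.903200
step 5 [2.5y] zero: DF = P = 4359/5000 ≈ 0.871800
step 6 [3y] bond c/2=7/160: DF=(352573/320000 − 7/160·(0.981100+0.935200+0.915700+0.903200+0.871800))/(1+7/160) = 69/80 ≈ 0.862500
step 7 [3.5y] zero: DF = P = 407/500 ≈ 0.814000

1 1/2 9811/10000
2 1 1169/1250
3 3/2 9157/10000
4 2 1129/1250
5 5/2 4359/5000
6 3 69/80
7 7/2 407/500
s(3.5y) = (1/(407/500) − 1)/(7/2) = 186/2849 ≈ 6.5286%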